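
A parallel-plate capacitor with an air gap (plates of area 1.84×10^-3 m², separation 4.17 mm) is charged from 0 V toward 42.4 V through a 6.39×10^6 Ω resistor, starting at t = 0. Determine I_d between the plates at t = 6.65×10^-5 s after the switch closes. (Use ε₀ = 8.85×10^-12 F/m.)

C = ε₀A/d = (8.85×10^-12)(1.84×10^-3)/(4.17×10^-3) = 3.905×10^-12 F and τ = RC = 2.495×10^-5 s. I_d in the gap equals the RC charging current.
I_d(t) = (V₀/R) e^(−t/τ) = 6.635×10^-6 · e^(−2.665) = 4.62×10^-7 A.

4.62×10^-7 A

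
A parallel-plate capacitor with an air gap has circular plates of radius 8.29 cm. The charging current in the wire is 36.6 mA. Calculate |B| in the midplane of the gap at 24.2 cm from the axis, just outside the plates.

3.02×10^-8 T

No conduction current crosses the gap, so I_d there equals the 0.0366 A in the leads.
Outside the plates the loop encloses all of I_d, so B·2πr = μ₀ I_d and B = 3.02×10^-8 T.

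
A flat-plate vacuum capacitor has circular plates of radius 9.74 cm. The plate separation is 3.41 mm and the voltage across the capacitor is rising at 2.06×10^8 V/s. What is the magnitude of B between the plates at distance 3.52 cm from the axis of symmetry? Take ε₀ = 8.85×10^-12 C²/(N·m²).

dE/dt = (dV/dt)/d = 6.041×10^10 V/(m·s); I_d = ε₀(πR²)(dE/dt) = (8.85×10^-12)(0.02980)(6.041×10^10) = 0.01593 A.
∮B·dl = μ₀ I_d,enc with I_d,enc = I_d r²/R² = 2.081×10^-3 A; so B = μ₀ I_d,enc/(2πr) = 1.18×10^-8 T.

1.18×10^-8 T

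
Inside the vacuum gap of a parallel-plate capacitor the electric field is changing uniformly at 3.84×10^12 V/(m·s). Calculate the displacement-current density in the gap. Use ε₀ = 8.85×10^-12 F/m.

The displacement-current density is ε₀ ∂E/∂t = (8.85×10^-12)(3.84×10^12) = 34.0 A/m².

34.0 A/m²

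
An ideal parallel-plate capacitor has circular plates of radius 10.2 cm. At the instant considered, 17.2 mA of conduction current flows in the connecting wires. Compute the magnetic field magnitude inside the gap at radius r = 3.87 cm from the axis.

1.28×10^-8 T

By continuity the displacement current in the gap matches the conduction current: I_d = 0.0172 A.
∮B·dl = μ₀ I_d,enc with I_d,enc = I_d r²/R² = 2.476×10^-3 A; so B = μ₀ I_d,enc/(2πr) = 1.28×10^-8 T.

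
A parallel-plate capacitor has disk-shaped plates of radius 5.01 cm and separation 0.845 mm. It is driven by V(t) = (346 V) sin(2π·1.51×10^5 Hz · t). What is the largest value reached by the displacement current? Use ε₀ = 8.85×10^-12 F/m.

C = ε₀A/d = (8.85×10^-12)(7.885×10^-3)/(8.45×10^-4) = 8.258×10^-11 F; ω = 2πf = 9.488×10^5 rad/s.
I_d = C dV/dt, so |I_d|_max = C V₀ ω = (8.258×10^-11)(346)(9.488×10^5) = 0.0271 A.

0.0271 A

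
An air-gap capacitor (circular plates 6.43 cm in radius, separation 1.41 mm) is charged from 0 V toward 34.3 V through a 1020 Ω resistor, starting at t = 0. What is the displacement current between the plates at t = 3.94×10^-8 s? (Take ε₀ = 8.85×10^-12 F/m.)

With C = ε₀A/d = (8.85×10^-12)(0.01299)/(1.41×10^-3) = 8.153×10^-11 F, the time constant is τ = RC = 8.316×10^-8 s, so t/τ = 0.4738 and e^(−t/τ) = 0.6226.
I_d = I_cond = (V₀/R) e^(−t/τ) = (0.03363)(0.6226) = 0.0209 A.

0.0209 A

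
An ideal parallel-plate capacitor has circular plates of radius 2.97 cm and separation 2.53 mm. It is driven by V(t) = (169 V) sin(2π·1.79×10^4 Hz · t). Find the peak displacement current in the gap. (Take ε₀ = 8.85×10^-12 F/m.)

(dE/dt)_max = V₀ω/d = 7.515×10^9 V/(m·s); ω = 2πf = 1.125×10^5 rad/s.
I_d,max = ε₀ A (dE/dt)_max = (8.85×10^-12)(2.771×10^-3)(7.515×10^9) = 1.84×10^-4 A.

1.84×10^-4 A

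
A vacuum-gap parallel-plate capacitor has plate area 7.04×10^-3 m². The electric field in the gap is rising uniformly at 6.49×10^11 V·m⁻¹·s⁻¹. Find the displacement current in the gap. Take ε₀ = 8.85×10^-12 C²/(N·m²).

I_d = ε₀ A (dE/dt) = (8.85×10^-12)(7.04×10^-3 m²)(6.49×10^11) = 0.0404 A.

0.0404 A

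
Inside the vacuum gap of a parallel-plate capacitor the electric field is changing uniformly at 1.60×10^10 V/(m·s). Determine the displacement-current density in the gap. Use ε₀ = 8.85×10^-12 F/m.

The displacement-current density is ε₀ ∂E/∂t = (8.85×10^-12)(1.60×10^10) = 0.142 A/m².

0.142 A/m²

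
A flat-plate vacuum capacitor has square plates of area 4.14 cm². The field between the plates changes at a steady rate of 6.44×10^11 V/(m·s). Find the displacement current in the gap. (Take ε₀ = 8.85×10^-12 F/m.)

2.36×10^-3 A

With a uniform field, Φ_E = EA, so I_d = ε₀ A dE/dt = 2.36×10^-3 A.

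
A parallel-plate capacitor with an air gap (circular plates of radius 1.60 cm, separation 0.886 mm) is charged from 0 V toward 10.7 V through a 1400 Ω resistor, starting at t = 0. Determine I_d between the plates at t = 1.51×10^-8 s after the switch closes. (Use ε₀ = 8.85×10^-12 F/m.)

2.00×10^-3 A

C = ε₀A/d = (8.85×10^-12)(8.042×10^-4)/(8.86×10^-4) = 8.033×10^-12 F and τ = RC = 1.125×10^-8 s. I_d in the gap equals the RC charging current.
I_d(t) = (V₀/R) e^(−t/τ) = 7.643×10^-3 · e^(−1.342) = 2.00×10^-3 A.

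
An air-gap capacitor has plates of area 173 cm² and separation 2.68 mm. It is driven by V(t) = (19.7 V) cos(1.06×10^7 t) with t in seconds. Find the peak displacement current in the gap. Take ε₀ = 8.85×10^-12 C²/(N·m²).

The displacement current equals the conduction current C dV/dt, which peaks at C V₀ ω.
With C = ε₀A/d = (8.85×10^-12)(0.0173)/(2.68×10^-3) = 5.713×10^-11 F and ω = 1.06×10^7 rad/s, I_d,max = (5.713×10^-11)(19.7)(1.06×10^7) = 0.0119 A.

0.0119 A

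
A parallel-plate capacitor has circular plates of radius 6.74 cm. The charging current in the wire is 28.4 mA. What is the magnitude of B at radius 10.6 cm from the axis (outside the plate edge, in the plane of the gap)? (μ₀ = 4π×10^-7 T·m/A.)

5.36×10^-8 T

Between the plates the displacement current equals the wire current: I_d = 28.4 mA = 0.0284 A.
For r ≥ R the full I_d is enclosed: B = μ₀ I_d/(2πr) = (4π×10^-7)(0.0284)/(2π·0.106) = 5.36×10^-8 T.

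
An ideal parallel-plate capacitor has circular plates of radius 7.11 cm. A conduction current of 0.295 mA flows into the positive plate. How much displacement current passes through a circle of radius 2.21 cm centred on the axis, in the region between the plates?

Between the plates the displacement current equals the wire current: I_d = 0.295 mA = 2.95×10^-4 A.
Since J_d is uniform, the enclosed fraction is (r/R)² = 0.09662, giving I_d,enc = 2.85×10^-5 A.

2.85×10^-5 A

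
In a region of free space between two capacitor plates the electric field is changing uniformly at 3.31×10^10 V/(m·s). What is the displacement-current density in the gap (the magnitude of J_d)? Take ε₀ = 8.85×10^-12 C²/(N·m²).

J_d = ε₀ ∂E/∂t, so J_d = 0.293 A/m².

0.293 A/m²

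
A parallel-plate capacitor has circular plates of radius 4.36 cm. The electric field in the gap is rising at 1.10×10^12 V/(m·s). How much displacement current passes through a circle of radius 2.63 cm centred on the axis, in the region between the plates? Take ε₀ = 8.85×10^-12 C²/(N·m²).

I_d = ε₀ dΦ_E/dt = ε₀ πR² (dE/dt) = (8.85×10^-12)(5.972×10^-3)(1.10×10^12) = 0.05814 A through the full plate area.
Through an area πr² the displacement current is I_d·(πr²/πR²) = I_d (r/R)² = 0.0212 A.

0.0212 A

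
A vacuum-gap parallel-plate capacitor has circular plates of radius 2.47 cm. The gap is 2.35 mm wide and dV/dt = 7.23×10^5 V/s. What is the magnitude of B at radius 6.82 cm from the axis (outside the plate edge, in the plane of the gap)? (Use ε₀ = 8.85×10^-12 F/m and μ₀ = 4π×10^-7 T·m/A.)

1.53×10^-11 T

dE/dt = (dV/dt)/d = 3.077×10^8 V/(m·s); I_d = ε₀(πR²)(dE/dt) = (8.85×10^-12)(1.917×10^-3)(3.077×10^8) = 5.220×10^-6 A.
With r > R the enclosed displacement current is the full I_d; B = μ₀ I_d / (2πr) = 1.53×10^-11 T.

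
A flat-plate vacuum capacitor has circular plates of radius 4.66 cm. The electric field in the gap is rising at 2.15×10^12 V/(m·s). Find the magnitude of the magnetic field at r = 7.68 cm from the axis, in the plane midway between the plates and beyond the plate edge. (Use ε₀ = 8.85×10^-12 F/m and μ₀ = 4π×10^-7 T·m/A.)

3.38×10^-7 T

I_d = ε₀ dΦ_E/dt = ε₀ πR² (dE/dt) = (8.85×10^-12)(6.822×10^-3)(2.15×10^12) = 0.1298 A through the full plate area.
With r > R the enclosed displacement current is the full I_d; B = μ₀ I_d / (2πr) = 3.38×10^-7 T.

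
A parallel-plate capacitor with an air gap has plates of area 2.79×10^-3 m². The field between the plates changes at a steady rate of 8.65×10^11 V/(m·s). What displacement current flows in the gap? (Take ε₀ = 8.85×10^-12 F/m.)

I_d = ε₀ A (dE/dt) = (8.85×10^-12)(2.79×10^-3 m²)(8.65×10^11) = 0.0214 A.

0.0214 A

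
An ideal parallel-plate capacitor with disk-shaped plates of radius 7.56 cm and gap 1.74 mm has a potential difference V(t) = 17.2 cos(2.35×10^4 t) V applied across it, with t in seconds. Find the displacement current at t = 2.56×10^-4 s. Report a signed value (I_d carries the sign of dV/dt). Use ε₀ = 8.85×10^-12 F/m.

dV/dt = (17.2)(2.35×10^4)·−sin(6.016) = 1.067×10^5 V/s.
I_d = C dV/dt with C = ε₀A/d = (8.85×10^-12)(0.01796)/(1.74×10^-3) = 9.135×10^-11 F, so I_d = (9.135×10^-11)(1.067×10^5) = 9.75×10^-6 A.

9.75×10^-6 A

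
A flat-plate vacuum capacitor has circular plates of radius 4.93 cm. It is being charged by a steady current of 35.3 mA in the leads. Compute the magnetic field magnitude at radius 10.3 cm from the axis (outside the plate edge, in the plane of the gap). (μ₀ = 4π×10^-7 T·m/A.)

6.85×10^-8 T

By continuity the displacement current in the gap matches the conduction current: I_d = 0.0353 A.
Outside the plates the loop encloses all of I_d, so B·2πr = μ₀ I_d and B = 6.85×10^-8 T.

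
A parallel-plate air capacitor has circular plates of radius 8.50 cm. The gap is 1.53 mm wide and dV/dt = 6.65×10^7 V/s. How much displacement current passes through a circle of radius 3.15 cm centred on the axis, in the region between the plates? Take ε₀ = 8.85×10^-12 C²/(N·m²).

1.20×10^-3 A

With E = V/d, dE/dt = 4.346×10^10 V/(m·s) and πR² = 0.02270 m², giving I_d = ε₀ πR² dE/dt = 8.731×10^-3 A.
The field is uniform, so I_d,enc = I_d (r/R)² = (8.731×10^-3)(3.15/8.50)² = 1.20×10^-3 A.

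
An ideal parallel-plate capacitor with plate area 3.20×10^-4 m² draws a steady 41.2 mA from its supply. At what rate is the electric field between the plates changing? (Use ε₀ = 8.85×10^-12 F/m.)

1.45×10^13 V/(m·s)

The displacement current between the plates equals the conduction current, I_d = 41.2 mA.
Since I_d = ε₀ A dE/dt, dE/dt = I_d/(ε₀A) = (0.0412)/((8.85×10^-12)(3.20×10^-4)) = 1.45×10^13 V/(m·s).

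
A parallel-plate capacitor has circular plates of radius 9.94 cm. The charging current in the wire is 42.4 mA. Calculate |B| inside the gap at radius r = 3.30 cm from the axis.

2.83×10^-8 T

Between the plates the displacement current equals the wire current: I_d = 42.4 mA = 0.0424 A.
∮B·dl = μ₀ I_d,enc with I_d,enc = I_d r²/R² = 4.673×10^-3 A; so B = μ₀ I_d,enc/(2πr) = 2.83×10^-8 T.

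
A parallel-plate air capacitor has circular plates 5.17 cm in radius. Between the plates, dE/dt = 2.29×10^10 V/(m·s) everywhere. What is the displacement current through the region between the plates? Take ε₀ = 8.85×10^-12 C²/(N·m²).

1.70×10^-3 A

I_d = ε₀ A (dE/dt) = (8.85×10^-12)(8.397×10^-3 m²)(2.29×10^10) = 1.70×10^-3 A.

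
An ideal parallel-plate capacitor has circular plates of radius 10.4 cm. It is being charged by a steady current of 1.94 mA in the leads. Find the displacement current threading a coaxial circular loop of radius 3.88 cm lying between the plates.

By continuity the displacement current in the gap matches the conduction current: I_d = 1.94×10^-3 A.
The field is uniform, so I_d,enc = I_d (r/R)² = (1.94×10^-3)(3.88/10.4)² = 2.70×10^-4 A.

2.70×10^-4 A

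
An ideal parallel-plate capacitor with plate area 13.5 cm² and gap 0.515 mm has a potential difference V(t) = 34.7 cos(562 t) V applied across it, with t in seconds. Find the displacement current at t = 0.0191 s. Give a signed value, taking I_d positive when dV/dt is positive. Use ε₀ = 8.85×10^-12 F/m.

4.37×10^-7 A

C = ε₀A/d = (8.85×10^-12)(1.35×10^-3)/(5.15×10^-4) = 2.320×10^-11 F. dV/dt = V₀ω·−sin(ωt); at ωt = 10.7342 rad this factor is 0.9660.
I_d = C dV/dt = (2.320×10^-11)(34.7)(562)(0.9660) = 4.37×10^-7 A.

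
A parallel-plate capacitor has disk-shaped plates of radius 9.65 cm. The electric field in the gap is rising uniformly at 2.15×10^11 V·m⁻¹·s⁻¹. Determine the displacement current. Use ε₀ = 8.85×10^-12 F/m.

0.0557 A

The displacement current is ε₀ times dΦ_E/dt = ε₀ A dE/dt = (8.85×10^-12)(0.02926)(2.15×10^11) = 0.0557 A.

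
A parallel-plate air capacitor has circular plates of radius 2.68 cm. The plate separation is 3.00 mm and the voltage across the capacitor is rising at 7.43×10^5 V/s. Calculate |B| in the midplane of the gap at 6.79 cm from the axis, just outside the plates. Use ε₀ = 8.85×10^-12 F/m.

1.46×10^-11 T

I_d = C dV/dt with C = ε₀πR²/d = 6.655×10^-12 F, so I_d = (6.655×10^-12)(7.43×10^5) = 4.945×10^-6 A.
Outside the plates the loop encloses all of I_d, so B·2πr = μ₀ I_d and B = 1.46×10^-11 T.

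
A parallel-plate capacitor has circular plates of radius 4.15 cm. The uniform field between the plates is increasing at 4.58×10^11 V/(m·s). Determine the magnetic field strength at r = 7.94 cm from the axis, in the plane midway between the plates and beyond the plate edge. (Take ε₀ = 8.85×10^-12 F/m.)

5.52×10^-8 T

I_d = ε₀ dΦ_E/dt = ε₀ πR² (dE/dt) = (8.85×10^-12)(5.411×10^-3)(4.58×10^11) = 0.02193 A through the full plate area.
Outside the plates the loop encloses all of I_d, so B·2πr = μ₀ I_d and B = 5.52×10^-8 T.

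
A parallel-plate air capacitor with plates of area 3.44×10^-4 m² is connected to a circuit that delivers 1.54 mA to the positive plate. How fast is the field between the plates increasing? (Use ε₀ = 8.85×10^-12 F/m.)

5.06×10^11 V/(m·s)

The displacement current between the plates equals the conduction current, I_d = 1.54 mA.
Then dE/dt = I_d/(ε₀A) = 5.06×10^11 V/(m·s).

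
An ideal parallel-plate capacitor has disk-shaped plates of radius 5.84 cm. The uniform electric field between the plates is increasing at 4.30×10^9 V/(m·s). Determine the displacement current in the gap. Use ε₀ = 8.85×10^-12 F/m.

The displacement current is ε₀ times dΦ_E/dt = ε₀ A dE/dt = (8.85×10^-12)(0.01071)(4.30×10^9) = 4.08×10^-4 A.

4.08×10^-4 A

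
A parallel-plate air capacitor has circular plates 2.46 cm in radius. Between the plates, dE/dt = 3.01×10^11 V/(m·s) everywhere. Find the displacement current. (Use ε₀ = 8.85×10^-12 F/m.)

I_d = ε₀ A (dE/dt) = (8.85×10^-12)(1.901×10^-3 m²)(3.01×10^11) = 5.06×10^-3 A.

5.06×10^-3 A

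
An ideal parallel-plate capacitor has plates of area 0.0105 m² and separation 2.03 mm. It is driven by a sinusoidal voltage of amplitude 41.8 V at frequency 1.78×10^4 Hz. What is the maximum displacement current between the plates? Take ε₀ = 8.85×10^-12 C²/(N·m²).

2.14×10^-4 A

C = ε₀A/d = (8.85×10^-12)(0.0105)/(2.03×10^-3) = 4.578×10^-11 F; ω = 2πf = 1.118×10^5 rad/s.
I_d = C dV/dt, so |I_d|_max = C V₀ ω = (4.578×10^-11)(41.8)(1.118×10^5) = 2.14×10^-4 A.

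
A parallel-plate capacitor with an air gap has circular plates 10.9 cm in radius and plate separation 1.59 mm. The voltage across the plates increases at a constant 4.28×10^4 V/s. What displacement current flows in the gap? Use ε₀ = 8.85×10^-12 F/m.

8.89×10^-6 A

E = V/d so dE/dt = (dV/dt)/d = 2.692×10^7 V/(m·s), and I_d = ε₀ A dE/dt = (8.85×10^-12)(0.03733)(2.692×10^7) = 8.89×10^-6 A.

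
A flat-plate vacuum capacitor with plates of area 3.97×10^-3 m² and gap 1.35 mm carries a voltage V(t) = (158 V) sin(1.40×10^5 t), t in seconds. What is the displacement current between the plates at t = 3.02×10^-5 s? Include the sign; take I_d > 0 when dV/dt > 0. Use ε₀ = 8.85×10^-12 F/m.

dE/dt = (V₀ω/d)·cos(ωt) with ωt = 4.228 rad: (158)(1.40×10^5)(-0.4657)/(1.35×10^-3) = -7.631×10^9 V/(m·s).
I_d = ε₀ A dE/dt = (8.85×10^-12)(3.97×10^-3)(-7.631×10^9) = -2.68×10^-4 A.

-2.68×10^-4 A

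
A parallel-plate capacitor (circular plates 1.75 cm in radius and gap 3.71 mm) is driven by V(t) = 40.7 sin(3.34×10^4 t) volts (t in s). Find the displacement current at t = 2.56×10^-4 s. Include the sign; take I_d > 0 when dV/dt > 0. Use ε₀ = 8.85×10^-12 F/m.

dV/dt = (40.7)(3.34×10^4)·cos(8.5504) = -8.720×10^5 V/s.
I_d = C dV/dt with C = ε₀A/d = (8.85×10^-12)(9.621×10^-4)/(3.71×10^-3) = 2.295×10^-12 F, so I_d = (2.295×10^-12)(-8.720×10^5) = -2.00×10^-6 A.

-2.00×10^-6 A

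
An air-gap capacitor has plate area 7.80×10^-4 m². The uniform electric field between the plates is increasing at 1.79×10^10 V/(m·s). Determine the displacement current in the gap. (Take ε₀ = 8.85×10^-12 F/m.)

With a uniform field, Φ_E = EA, so I_d = ε₀ A dE/dt = 1.24×10^-4 A.

1.24×10^-4 A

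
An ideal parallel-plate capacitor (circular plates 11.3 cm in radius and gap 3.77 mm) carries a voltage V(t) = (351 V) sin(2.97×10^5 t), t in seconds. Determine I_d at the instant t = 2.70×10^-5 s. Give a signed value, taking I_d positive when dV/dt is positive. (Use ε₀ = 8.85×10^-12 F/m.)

dV/dt = (351)(2.97×10^5)·cos(8.019) = -1.712×10^7 V/s.
I_d = C dV/dt with C = ε₀A/d = (8.85×10^-12)(0.04011)/(3.77×10^-3) = 9.416×10^-11 F, so I_d = (9.416×10^-11)(-1.712×10^7) = -1.61×10^-3 A.

-1.61×10^-3 A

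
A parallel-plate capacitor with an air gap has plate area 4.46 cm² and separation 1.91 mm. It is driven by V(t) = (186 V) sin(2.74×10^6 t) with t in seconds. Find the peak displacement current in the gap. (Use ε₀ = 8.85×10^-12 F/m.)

1.05×10^-3 A

The displacement current equals the conduction current C dV/dt, which peaks at C V₀ ω.
With C = ε₀A/d = (8.85×10^-12)(4.46×10^-4)/(1.91×10^-3) = 2.067×10^-12 F and ω = 2.74×10^6 rad/s, I_d,max = (2.067×10^-12)(186)(2.74×10^6) = 1.05×10^-3 A.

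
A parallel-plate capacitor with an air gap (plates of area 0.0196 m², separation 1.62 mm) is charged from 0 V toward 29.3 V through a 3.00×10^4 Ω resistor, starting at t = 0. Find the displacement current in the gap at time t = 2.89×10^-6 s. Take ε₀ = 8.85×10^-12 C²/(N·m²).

3.97×10^-4 A

With C = ε₀A/d = (8.85×10^-12)(0.0196)/(1.62×10^-3) = 1.071×10^-10 F, the time constant is τ = RC = 3.213×10^-6 s, so t/τ = 0.8995 and e^(−t/τ) = 0.4068.
I_d = I_cond = (V₀/R) e^(−t/τ) = (9.767×10^-4)(0.4068) = 3.97×10^-4 A.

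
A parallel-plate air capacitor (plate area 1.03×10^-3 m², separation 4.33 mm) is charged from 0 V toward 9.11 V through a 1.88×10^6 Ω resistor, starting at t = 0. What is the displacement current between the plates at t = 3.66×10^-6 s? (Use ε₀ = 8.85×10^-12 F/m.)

1.92×10^-6 A

C = ε₀A/d = (8.85×10^-12)(1.03×10^-3)/(4.33×10^-3) = 2.105×10^-12 F, so τ = RC = 3.957×10^-6 s.
The conduction current is I(t) = (V₀/R) e^(−t/τ), and the displacement current between the plates equals it.
t/τ = 0.9249; I_d = (9.11/1.88×10^6) · e^(−0.9249) = (4.846×10^-6)(0.3966) = 1.92×10^-6 A.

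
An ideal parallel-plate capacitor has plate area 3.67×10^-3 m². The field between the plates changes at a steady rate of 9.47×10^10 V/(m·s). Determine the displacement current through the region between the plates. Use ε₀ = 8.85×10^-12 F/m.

3.08×10^-3 A

The displacement current is ε₀ times dΦ_E/dt = ε₀ A dE/dt = (8.85×10^-12)(3.67×10^-3)(9.47×10^10) = 3.08×10^-3 A.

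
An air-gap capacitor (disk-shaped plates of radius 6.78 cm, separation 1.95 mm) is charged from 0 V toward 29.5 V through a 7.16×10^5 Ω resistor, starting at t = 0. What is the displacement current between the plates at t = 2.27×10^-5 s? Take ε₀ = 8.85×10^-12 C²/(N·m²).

2.54×10^-5 A

With C = ε₀A/d = (8.85×10^-12)(0.01444)/(1.95×10^-3) = 6.554×10^-11 F, the time constant is τ = RC = 4.693×10^-5 s, so t/τ = 0.4837 and e^(−t/τ) = 0.6165.
I_d = I_cond = (V₀/R) e^(−t/τ) = (4.120×10^-5)(0.6165) = 2.54×10^-5 A.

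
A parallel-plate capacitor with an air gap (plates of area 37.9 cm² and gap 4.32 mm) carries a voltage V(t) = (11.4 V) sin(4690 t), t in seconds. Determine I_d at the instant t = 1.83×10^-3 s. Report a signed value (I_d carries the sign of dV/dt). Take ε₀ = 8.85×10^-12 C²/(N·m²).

-2.76×10^-7 A

dV/dt = (11.4)(4690)·cos(8.5827) = -3.560×10^4 V/s.
I_d = C dV/dt with C = ε₀A/d = (8.85×10^-12)(3.79×10^-3)/(4.32×10^-3) = 7.764×10^-12 F, so I_d = (7.764×10^-12)(-3.560×10^4) = -2.76×10^-7 A.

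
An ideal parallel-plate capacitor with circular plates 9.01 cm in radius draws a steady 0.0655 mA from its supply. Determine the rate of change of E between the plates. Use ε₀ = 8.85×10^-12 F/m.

2.90×10^8 V/(m·s)

The displacement current between the plates equals the conduction current, I_d = 0.0655 mA.
Inverting I_d = ε₀ A dE/dt gives dE/dt = 6.55×10^-5 / (8.85×10^-12 · 0.02550) = 2.90×10^8 V/(m·s).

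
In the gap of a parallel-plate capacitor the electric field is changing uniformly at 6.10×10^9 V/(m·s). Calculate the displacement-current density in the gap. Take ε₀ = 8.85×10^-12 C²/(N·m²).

J_d = ε₀ ∂E/∂t, so J_d = 0.0540 A/m².

0.0540 A/m²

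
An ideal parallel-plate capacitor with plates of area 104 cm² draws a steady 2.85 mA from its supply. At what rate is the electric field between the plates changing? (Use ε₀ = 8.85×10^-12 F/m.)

Charge continuity gives I_d = I = 2.85×10^-3 A between the plates.
Then dE/dt = I_d/(ε₀A) = 3.10×10^10 V/(m·s).

3.10×10^10 V/(m·s)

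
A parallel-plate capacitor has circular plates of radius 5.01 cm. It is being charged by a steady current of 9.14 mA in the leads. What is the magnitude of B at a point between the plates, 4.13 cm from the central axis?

No conduction current crosses the gap, so I_d there equals the 9.14×10^-3 A in the leads.
For r < R the Ampère–Maxwell law gives B(2πr) = μ₀ I_d (r²/R²), so B = μ₀ I_d r/(2πR²) = (4π×10^-7)(9.14×10^-3)(0.0413)/(2π·0.0501²) = 3.01×10^-8 T.

3.01×10^-8 T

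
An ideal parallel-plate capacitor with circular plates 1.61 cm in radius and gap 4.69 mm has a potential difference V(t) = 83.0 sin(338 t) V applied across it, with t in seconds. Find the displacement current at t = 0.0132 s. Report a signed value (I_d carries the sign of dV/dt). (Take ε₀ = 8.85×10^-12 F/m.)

-1.07×10^-8 A

dE/dt = (V₀ω/d)·cos(ωt) with ωt = 4.4616 rad: (83.0)(338)(-0.2482)/(4.69×10^-3) = -1.485×10^6 V/(m·s).
I_d = ε₀ A dE/dt = (8.85×10^-12)(8.143×10^-4)(-1.485×10^6) = -1.07×10^-8 A.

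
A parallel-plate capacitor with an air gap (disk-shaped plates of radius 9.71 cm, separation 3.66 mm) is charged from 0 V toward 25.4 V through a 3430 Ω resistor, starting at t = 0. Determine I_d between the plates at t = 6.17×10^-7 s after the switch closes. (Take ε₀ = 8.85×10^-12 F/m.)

With C = ε₀A/d = (8.85×10^-12)(0.02962)/(3.66×10^-3) = 7.162×10^-11 F, the time constant is τ = RC = 2.457×10^-7 s, so t/τ = 2.511 and e^(−t/τ) = 0.08119.
I_d = I_cond = (V₀/R) e^(−t/τ) = (7.405×10^-3)(0.08119) = 6.01×10^-4 A.

6.01×10^-4 A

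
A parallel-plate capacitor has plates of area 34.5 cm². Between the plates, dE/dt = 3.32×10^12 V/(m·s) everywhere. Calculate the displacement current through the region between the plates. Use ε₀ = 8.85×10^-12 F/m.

0.101 A

The displacement current is ε₀ times dΦ_E/dt = ε₀ A dE/dt = (8.85×10^-12)(3.45×10^-3)(3.32×10^12) = 0.101 A.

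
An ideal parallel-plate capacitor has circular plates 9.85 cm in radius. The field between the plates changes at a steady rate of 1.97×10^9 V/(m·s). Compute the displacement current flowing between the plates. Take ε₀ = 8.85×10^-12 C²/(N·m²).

The displacement current is ε₀ times dΦ_E/dt = ε₀ A dE/dt = (8.85×10^-12)(0.03048)(1.97×10^9) = 5.31×10^-4 A.

5.31×10^-4 A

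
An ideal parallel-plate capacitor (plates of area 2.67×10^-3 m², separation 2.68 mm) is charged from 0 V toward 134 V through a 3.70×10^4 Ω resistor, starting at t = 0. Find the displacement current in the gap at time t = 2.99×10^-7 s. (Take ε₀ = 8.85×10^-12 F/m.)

1.45×10^-3 A

C = ε₀A/d = (8.85×10^-12)(2.67×10^-3)/(2.68×10^-3) = 8.817×10^-12 F and τ = RC = 3.262×10^-7 s. I_d in the gap equals the RC charging current.
I_d(t) = (V₀/R) e^(−t/τ) = 3.622×10^-3 · e^(−0.9166) = 1.45×10^-3 A.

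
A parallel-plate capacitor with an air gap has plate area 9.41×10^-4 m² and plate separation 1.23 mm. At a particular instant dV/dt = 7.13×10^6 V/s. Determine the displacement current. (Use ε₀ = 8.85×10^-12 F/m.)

The displacement current equals the charging current C dV/dt. With C = ε₀A/d = (8.85×10^-12)(9.41×10^-4)/(1.23×10^-3) = 6.771×10^-12 F, I_d = (6.771×10^-12)(7.13×10^6) = 4.83×10^-5 A.

4.83×10^-5 A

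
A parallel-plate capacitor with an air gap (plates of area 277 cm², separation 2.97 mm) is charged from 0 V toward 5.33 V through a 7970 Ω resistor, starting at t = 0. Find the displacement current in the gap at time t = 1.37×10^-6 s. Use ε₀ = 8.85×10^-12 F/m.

8.33×10^-5 A

With C = ε₀A/d = (8.85×10^-12)(0.0277)/(2.97×10^-3) = 8.254×10^-11 F, the time constant is τ = RC = 6.578×10^-7 s, so t/τ = 2.083 and e^(−t/τ) = 0.1246.
I_d = I_cond = (V₀/R) e^(−t/τ) = (6.688×10^-4)(0.1246) = 8.33×10^-5 A.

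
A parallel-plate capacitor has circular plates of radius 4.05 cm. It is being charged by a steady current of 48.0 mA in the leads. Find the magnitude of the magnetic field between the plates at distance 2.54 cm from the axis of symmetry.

Between the plates the displacement current equals the wire current: I_d = 48.0 mA = 0.0480 A.
∮B·dl = μ₀ I_d,enc with I_d,enc = I_d r²/R² = 0.01888 A; so B = μ₀ I_d,enc/(2πr) = 1.49×10^-7 T.

1.49×10^-7 T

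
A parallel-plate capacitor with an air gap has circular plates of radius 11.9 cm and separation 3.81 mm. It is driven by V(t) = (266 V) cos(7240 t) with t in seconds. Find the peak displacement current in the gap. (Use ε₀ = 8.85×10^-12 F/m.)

1.99×10^-4 A

The displacement current equals the conduction current C dV/dt, which peaks at C V₀ ω.
With C = ε₀A/d = (8.85×10^-12)(0.04449)/(3.81×10^-3) = 1.033×10^-10 F and ω = 7240 rad/s, I_d,max = (1.033×10^-10)(266)(7240) = 1.99×10^-4 A.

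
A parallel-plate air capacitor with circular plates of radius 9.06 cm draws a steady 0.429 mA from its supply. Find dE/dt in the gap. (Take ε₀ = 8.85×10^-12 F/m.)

By continuity, I_d in the gap equals the 0.429 mA flowing in the wire.
Then dE/dt = I_d/(ε₀A) = 1.88×10^9 V/(m·s).

1.88×10^9 V/(m·s)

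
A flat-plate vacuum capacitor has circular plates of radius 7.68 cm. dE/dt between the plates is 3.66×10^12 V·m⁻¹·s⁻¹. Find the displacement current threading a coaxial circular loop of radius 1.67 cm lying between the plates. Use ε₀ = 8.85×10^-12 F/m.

0.0284 A

I_d = ε₀ dΦ_E/dt = ε₀ πR² (dE/dt) = (8.85×10^-12)(0.01853)(3.66×10^12) = 0.6002 A through the full plate area.
The field is uniform, so I_d,enc = I_d (r/R)² = (0.6002)(1.67/7.68)² = 0.0284 A.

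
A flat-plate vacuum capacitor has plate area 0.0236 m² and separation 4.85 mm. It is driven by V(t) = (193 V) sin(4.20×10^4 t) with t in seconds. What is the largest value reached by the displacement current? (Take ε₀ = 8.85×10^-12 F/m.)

C = ε₀A/d = (8.85×10^-12)(0.0236)/(4.85×10^-3) = 4.306×10^-11 F; ω = 4.20×10^4 rad/s.
I_d = C dV/dt, so |I_d|_max = C V₀ ω = (4.306×10^-11)(193)(4.20×10^4) = 3.49×10^-4 A.

3.49×10^-4 A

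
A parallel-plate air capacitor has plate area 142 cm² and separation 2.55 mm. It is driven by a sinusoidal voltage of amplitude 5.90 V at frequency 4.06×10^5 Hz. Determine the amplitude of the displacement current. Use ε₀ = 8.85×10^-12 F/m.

7.42×10^-4 A

The displacement current equals the conduction current C dV/dt, which peaks at C V₀ ω.
With C = ε₀A/d = (8.85×10^-12)(0.0142)/(2.55×10^-3) = 4.928×10^-11 F and ω = 2πf = 2.551×10^6 rad/s, I_d,max = (4.928×10^-11)(5.90)(2.551×10^6) = 7.42×10^-4 A.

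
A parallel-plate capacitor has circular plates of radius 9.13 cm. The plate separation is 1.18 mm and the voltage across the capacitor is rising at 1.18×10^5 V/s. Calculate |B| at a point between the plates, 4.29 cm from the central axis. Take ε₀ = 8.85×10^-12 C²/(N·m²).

With E = V/d, dE/dt = 1.000×10^8 V/(m·s) and πR² = 0.02619 m², giving I_d = ε₀ πR² dE/dt = 2.318×10^-5 A.
An Ampèrian loop of radius r encloses a fraction (r/R)² of I_d. Then B·2πr = μ₀ I_d (r/R)², giving B = μ₀ I_d r/(2πR²) = 2.39×10^-11 T.

2.39×10^-11 T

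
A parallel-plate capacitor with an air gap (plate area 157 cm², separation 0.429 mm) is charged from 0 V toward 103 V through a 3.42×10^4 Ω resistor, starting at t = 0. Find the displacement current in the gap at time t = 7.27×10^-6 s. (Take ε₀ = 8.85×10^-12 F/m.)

1.56×10^-3 A

C = ε₀A/d = (8.85×10^-12)(0.0157)/(4.29×10^-4) = 3.239×10^-10 F and τ = RC = 1.108×10^-5 s. I_d in the gap equals the RC charging current.
I_d(t) = (V₀/R) e^(−t/τ) = 3.012×10^-3 · e^(−0.6561) = 1.56×10^-3 A.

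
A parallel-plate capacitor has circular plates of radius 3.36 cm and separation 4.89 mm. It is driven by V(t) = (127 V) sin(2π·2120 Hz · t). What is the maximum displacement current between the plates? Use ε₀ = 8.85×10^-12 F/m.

(dE/dt)_max = V₀ω/d = 3.459×10^8 V/(m·s); ω = 2πf = 1.332×10^4 rad/s.
I_d,max = ε₀ A (dE/dt)_max = (8.85×10^-12)(3.547×10^-3)(3.459×10^8) = 1.09×10^-5 A.

1.09×10^-5 A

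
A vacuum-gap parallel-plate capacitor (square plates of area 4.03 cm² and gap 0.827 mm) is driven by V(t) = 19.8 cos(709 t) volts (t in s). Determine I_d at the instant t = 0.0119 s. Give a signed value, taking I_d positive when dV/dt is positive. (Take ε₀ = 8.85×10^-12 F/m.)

-5.05×10^-8 A

dV/dt = (19.8)(709)·−sin(8.4371) = -1.172×10^4 V/s.
I_d = C dV/dt with C = ε₀A/d = (8.85×10^-12)(4.03×10^-4)/(8.27×10^-4) = 4.313×10^-12 F, so I_d = (4.313×10^-12)(-1.172×10^4) = -5.05×10^-8 A.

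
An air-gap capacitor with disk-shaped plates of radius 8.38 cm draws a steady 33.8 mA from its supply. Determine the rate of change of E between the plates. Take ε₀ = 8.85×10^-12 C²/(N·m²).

1.73×10^11 V/(m·s)

By continuity, I_d in the gap equals the 33.8 mA flowing in the wire.
Then dE/dt = I_d/(ε₀A) = 1.73×10^11 V/(m·s).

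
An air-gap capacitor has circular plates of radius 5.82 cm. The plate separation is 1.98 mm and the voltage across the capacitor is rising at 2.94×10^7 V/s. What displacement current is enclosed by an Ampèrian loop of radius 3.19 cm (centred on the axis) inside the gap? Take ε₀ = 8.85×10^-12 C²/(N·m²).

4.20×10^-4 A

dE/dt = (dV/dt)/d = 1.485×10^10 V/(m·s); I_d = ε₀(πR²)(dE/dt) = (8.85×10^-12)(0.01064)(1.485×10^10) = 1.398×10^-3 A.
Through an area πr² the displacement current is I_d·(πr²/πR²) = I_d (r/R)² = 4.20×10^-4 A.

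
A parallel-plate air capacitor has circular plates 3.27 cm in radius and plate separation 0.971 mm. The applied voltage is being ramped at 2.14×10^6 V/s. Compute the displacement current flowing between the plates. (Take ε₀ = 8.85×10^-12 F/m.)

6.55×10^-5 A

E = V/d so dE/dt = (dV/dt)/d = 2.204×10^9 V/(m·s), and I_d = ε₀ A dE/dt = (8.85×10^-12)(3.359×10^-3)(2.204×10^9) = 6.55×10^-5 A.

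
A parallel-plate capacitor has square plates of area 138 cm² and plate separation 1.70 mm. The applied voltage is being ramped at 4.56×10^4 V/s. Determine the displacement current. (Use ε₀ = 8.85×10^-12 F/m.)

3.28×10^-6 A

C = ε₀A/d = (8.85×10^-12)(0.0138)/(1.70×10^-3) = 7.184×10^-11 F.
I_d = C dV/dt = (7.184×10^-11)(4.56×10^4) = 3.28×10^-6 A.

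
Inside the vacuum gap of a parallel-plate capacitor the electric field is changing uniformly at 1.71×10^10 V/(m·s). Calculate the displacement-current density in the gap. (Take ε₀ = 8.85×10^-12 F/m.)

0.151 A/m²

J_d = ε₀ ∂E/∂t, so J_d = 0.151 A/m².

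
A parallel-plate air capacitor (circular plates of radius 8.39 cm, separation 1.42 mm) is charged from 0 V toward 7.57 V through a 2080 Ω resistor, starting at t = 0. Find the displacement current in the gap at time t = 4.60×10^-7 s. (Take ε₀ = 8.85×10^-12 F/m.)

7.31×10^-4 A

C = ε₀A/d = (8.85×10^-12)(0.02211)/(1.42×10^-3) = 1.378×10^-10 F, so τ = RC = 2.866×10^-7 s.
The conduction current is I(t) = (V₀/R) e^(−t/τ), and the displacement current between the plates equals it.
t/τ = 1.605; I_d = (7.57/2080) · e^(−1.605) = (3.639×10^-3)(0.2009) = 7.31×10^-4 A.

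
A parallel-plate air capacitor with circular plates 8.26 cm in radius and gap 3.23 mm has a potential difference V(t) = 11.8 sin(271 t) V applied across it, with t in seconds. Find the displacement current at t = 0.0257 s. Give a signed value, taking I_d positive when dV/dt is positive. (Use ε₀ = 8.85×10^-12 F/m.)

dV/dt = (11.8)(271)·cos(6.9647) = 2483 V/s.
I_d = C dV/dt with C = ε₀A/d = (8.85×10^-12)(0.02143)/(3.23×10^-3) = 5.872×10^-11 F, so I_d = (5.872×10^-11)(2483) = 1.46×10^-7 A.

1.46×10^-7 A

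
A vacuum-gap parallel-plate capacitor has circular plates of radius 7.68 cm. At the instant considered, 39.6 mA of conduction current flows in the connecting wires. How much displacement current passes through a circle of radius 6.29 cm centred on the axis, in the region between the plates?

0.0266 A

No conduction current crosses the gap, so I_d there equals the 0.0396 A in the leads.
Through an area πr² the displacement current is I_d·(πr²/πR²) = I_d (r/R)² = 0.0266 A.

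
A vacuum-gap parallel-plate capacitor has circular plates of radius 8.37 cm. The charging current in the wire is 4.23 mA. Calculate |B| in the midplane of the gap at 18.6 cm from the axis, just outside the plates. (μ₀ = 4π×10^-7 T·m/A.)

No conduction current crosses the gap, so I_d there equals the 4.23×10^-3 A in the leads.
For r ≥ R the full I_d is enclosed: B = μ₀ I_d/(2πr) = (4π×10^-7)(4.23×10^-3)/(2π·0.186) = 4.55×10^-9 T.

4.55×10^-9 T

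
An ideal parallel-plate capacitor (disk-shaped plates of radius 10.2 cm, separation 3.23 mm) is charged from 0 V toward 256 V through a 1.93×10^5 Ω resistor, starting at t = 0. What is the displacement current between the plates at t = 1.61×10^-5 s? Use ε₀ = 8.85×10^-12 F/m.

5.23×10^-4 A

With C = ε₀A/d = (8.85×10^-12)(0.03269)/(3.23×10^-3) = 8.957×10^-11 F, the time constant is τ = RC = 1.729×10^-5 s, so t/τ = 0.9312 and e^(−t/τ) = 0.3941.
I_d = I_cond = (V₀/R) e^(−t/τ) = (1.326×10^-3)(0.3941) = 5.23×10^-4 A.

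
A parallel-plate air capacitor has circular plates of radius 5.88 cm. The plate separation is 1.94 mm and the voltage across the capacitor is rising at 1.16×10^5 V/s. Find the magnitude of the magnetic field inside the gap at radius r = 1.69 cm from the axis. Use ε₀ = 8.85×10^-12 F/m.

5.62×10^-12 T

I_d = C dV/dt with C = ε₀πR²/d = 4.954×10^-11 F, so I_d = (4.954×10^-11)(1.16×10^5) = 5.747×10^-6 A.
∮B·dl = μ₀ I_d,enc with I_d,enc = I_d r²/R² = 4.747×10^-7 A; so B = μ₀ I_d,enc/(2πr) = 5.62×10^-12 T.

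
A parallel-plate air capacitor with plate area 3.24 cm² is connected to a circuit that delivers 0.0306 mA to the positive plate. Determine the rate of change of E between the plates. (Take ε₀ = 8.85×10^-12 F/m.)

1.07×10^10 V/(m·s)

The displacement current between the plates equals the conduction current, I_d = 0.0306 mA.
Then dE/dt = I_d/(ε₀A) = 1.07×10^10 V/(m·s).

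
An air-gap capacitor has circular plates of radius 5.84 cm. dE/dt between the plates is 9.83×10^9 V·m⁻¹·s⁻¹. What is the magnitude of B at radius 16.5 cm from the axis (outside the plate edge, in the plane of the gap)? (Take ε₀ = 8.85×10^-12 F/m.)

1.13×10^-9 T

Through the whole plate area (πR² = 0.01071 m²), I_d = ε₀ πR² dE/dt = 9.317×10^-4 A.
For r ≥ R the full I_d is enclosed: B = μ₀ I_d/(2πr) = (4π×10^-7)(9.317×10^-4)/(2π·0.165) = 1.13×10^-9 T.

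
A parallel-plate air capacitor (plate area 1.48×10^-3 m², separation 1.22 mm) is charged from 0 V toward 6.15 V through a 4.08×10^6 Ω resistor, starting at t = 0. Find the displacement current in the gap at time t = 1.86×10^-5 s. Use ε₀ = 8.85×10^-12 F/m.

9.86×10^-7 A

C = ε₀A/d = (8.85×10^-12)(1.48×10^-3)/(1.22×10^-3) = 1.074×10^-11 F and τ = RC = 4.382×10^-5 s. I_d in the gap equals the RC charging current.
I_d(t) = (V₀/R) e^(−t/τ) = 1.507×10^-6 · e^(−0.4245) = 9.86×10^-7 A.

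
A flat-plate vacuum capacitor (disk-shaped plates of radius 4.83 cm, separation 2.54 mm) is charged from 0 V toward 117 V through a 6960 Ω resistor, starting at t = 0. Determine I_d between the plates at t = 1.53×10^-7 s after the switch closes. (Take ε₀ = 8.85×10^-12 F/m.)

C = ε₀A/d = (8.85×10^-12)(7.329×10^-3)/(2.54×10^-3) = 2.554×10^-11 F and τ = RC = 1.778×10^-7 s. I_d in the gap equals the RC charging current.
I_d(t) = (V₀/R) e^(−t/τ) = 0.01681 · e^(−0.8605) = 7.11×10^-3 A.

7.11×10^-3 A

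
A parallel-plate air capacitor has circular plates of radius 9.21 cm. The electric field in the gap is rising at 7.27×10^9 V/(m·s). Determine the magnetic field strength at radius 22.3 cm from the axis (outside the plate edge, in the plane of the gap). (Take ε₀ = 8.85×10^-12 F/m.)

1.54×10^-9 T

I_d = ε₀ dΦ_E/dt = ε₀ πR² (dE/dt) = (8.85×10^-12)(0.02665)(7.27×10^9) = 1.715×10^-3 A through the full plate area.
For r ≥ R the full I_d is enclosed: B = μ₀ I_d/(2πr) = (4π×10^-7)(1.715×10^-3)/(2π·0.223) = 1.54×10^-9 T.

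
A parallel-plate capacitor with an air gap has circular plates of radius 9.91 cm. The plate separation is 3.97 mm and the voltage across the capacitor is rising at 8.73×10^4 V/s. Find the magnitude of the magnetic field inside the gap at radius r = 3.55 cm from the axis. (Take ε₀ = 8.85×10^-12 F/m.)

4.34×10^-12 T

With E = V/d, dE/dt = 2.199×10^7 V/(m·s) and πR² = 0.03085 m², giving I_d = ε₀ πR² dE/dt = 6.004×10^-6 A.
∮B·dl = μ₀ I_d,enc with I_d,enc = I_d r²/R² = 7.705×10^-7 A; so B = μ₀ I_d,enc/(2πr) = 4.34×10^-12 T.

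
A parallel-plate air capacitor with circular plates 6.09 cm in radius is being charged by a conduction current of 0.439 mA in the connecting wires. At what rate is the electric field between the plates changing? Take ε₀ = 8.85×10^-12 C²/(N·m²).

By continuity, I_d in the gap equals the 0.439 mA flowing in the wire.
Inverting I_d = ε₀ A dE/dt gives dE/dt = 4.39×10^-4 / (8.85×10^-12 · 0.01165) = 4.26×10^9 V/(m·s).

4.26×10^9 V/(m·s)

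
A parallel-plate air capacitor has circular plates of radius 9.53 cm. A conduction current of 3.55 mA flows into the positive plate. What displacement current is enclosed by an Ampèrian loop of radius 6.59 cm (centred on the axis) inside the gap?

No conduction current crosses the gap, so I_d there equals the 3.55×10^-3 A in the leads.
Through an area πr² the displacement current is I_d·(πr²/πR²) = I_d (r/R)² = 1.70×10^-3 A.

1.70×10^-3 A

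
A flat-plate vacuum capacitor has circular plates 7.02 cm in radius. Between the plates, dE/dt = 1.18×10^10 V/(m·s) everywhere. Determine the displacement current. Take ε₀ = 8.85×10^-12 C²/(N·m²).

I_d = ε₀ A (dE/dt) = (8.85×10^-12)(0.01548 m²)(1.18×10^10) = 1.62×10^-3 A.

1.62×10^-3 A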